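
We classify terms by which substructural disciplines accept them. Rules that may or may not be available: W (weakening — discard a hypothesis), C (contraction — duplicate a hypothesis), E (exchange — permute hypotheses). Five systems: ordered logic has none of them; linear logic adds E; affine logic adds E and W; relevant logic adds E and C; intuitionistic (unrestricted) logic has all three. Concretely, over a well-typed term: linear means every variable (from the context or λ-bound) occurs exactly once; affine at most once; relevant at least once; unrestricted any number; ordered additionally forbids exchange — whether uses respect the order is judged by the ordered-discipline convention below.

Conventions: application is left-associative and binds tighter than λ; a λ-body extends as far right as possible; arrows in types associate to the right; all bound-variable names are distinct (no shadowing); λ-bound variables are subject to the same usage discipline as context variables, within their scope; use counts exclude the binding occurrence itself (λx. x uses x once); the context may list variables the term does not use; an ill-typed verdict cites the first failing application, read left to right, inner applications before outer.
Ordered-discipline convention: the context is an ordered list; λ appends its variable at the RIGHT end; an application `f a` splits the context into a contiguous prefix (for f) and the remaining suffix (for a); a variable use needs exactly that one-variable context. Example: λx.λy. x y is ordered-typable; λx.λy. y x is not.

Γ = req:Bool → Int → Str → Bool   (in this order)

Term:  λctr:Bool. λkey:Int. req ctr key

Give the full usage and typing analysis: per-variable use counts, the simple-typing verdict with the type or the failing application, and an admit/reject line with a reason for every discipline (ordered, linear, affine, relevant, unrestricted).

use counts: req: 1×; ctr (bound): 1×; key (bound): 1×
left-to-right use order: req, ctr, key
typing: well-typed — term : Bool → Int → Str → Bool
ordered ✓ (single-use (req, ctr, key), ordered derivation ok)
linear ✓ (each of req, ctr, key used exactly once)
affine ✓ (at most one use each (req, ctr, key))
relevant ✓ (req, ctr, key: all used, weakening unneeded)
unrestricted ✓ (typability at Bool → Int → Str → Bool is all that's needed)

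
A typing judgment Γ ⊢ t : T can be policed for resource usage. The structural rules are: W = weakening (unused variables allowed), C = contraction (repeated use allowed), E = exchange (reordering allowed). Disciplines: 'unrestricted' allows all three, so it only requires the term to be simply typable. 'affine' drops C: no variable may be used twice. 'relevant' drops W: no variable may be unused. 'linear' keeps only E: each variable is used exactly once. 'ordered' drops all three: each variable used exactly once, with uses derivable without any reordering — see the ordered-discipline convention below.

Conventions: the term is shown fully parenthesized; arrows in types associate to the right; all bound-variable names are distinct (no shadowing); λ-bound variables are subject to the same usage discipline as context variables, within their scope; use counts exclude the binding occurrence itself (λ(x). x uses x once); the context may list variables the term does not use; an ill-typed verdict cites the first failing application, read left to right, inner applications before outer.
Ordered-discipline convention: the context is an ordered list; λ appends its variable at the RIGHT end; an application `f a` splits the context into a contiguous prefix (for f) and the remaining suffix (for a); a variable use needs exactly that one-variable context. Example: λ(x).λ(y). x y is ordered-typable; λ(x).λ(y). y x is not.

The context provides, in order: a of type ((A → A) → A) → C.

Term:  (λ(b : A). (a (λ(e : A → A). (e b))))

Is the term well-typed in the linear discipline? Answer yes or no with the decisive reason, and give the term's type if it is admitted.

yes — each of a, b, e used exactly once; term : A → C
use counts: a: 1×; b (λ-bound): 1×; e (λ-bound): 1×
uses in reading order: a, e, b
typing: well-typed — term : A → C
per-discipline verdicts: ordered ✗ | linear ✓ | affine ✓ | relevant ✓ | unrestricted ✓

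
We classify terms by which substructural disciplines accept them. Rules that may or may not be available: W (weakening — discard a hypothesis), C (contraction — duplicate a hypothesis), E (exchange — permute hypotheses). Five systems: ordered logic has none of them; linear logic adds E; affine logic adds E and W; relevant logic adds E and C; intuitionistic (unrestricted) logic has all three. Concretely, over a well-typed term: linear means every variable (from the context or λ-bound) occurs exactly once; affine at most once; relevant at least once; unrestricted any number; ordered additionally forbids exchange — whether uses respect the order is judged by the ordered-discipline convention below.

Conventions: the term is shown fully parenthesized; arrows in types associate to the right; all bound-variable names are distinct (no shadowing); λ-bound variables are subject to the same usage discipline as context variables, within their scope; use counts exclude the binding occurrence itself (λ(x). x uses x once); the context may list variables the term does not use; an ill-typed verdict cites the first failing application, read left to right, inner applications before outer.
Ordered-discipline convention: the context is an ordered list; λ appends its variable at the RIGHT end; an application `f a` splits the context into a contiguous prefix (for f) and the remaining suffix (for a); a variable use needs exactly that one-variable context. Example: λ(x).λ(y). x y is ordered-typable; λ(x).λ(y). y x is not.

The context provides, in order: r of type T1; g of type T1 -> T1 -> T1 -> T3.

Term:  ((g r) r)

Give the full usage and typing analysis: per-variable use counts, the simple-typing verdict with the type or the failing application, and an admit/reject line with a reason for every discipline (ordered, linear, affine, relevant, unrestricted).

use counts: r=2; g=1
uses in reading order: g, r, r
typing: well-typed at T1 -> T3
ordered: ✗ — repeated use of r ×2
linear: ✗ — repeated use of r ×2
affine: ✗ — repeated use of r ×2
relevant: ✓ — r, g: all used, weakening unneeded
unrestricted: ✓ — simply typable at T1 -> T3; W, C, E all held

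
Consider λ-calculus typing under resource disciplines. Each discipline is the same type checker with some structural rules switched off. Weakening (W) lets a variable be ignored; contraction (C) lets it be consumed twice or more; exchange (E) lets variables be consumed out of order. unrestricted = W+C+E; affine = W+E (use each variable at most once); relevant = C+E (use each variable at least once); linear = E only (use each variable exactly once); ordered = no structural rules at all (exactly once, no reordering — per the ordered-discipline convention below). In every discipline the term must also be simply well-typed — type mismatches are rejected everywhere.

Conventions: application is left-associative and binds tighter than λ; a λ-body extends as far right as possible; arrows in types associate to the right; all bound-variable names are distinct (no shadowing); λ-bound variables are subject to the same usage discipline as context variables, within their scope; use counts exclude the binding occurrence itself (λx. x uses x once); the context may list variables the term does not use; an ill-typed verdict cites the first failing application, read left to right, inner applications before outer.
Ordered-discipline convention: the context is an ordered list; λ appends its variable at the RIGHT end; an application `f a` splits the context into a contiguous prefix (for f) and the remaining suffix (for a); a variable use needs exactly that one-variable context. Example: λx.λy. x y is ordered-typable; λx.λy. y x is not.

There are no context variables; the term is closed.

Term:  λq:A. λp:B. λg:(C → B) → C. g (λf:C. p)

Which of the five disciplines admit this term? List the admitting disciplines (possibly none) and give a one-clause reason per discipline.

admitting disciplines: affine, unrestricted
use counts: q [bound] ×0; p [bound] ×1; g [bound] ×1; f [bound] ×0
uses in reading order: g, p
typing: ✓ — A → B → ((C → B) → C) → C
ordered: ✗, unused: q, f — weakening required
linear: ✗, unused: q, f — weakening required
affine: ✓, q, p, g, f: no repeats, contraction unneeded
relevant: ✗, unused: q, f — weakening required
unrestricted: ✓, typability at A → B → ((C → B) → C) → C is all that's needed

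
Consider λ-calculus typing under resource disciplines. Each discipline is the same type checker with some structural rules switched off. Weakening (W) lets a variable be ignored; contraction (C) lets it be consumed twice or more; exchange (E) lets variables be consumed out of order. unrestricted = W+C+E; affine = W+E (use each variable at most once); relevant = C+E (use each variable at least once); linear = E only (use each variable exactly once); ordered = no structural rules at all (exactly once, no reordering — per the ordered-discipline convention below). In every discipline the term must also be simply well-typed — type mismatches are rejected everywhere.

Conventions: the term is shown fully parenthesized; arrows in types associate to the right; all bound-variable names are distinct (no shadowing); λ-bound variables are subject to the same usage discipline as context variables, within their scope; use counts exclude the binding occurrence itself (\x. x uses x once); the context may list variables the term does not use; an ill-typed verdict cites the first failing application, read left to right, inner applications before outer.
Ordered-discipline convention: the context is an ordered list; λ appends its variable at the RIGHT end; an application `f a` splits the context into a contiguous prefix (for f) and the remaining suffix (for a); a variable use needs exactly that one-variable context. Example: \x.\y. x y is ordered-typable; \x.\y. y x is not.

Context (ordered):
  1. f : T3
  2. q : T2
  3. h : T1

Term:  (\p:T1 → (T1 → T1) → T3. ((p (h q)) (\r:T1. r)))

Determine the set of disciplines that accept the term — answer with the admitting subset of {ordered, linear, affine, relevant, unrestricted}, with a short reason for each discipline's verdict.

accepted by: none
usage: f=0, q=1, h=1, p (bound)=1, r (bound)=1
uses in reading order: p, h, q, r
typing: ill-typed: applying a non-function (T1)
ordered: ✗, the type mismatch rejects it
linear: ✗, not simply typable
affine: ✗, fails simple typing
relevant: ✗, a type mismatch blocks all five
unrestricted: ✗, the type mismatch rejects it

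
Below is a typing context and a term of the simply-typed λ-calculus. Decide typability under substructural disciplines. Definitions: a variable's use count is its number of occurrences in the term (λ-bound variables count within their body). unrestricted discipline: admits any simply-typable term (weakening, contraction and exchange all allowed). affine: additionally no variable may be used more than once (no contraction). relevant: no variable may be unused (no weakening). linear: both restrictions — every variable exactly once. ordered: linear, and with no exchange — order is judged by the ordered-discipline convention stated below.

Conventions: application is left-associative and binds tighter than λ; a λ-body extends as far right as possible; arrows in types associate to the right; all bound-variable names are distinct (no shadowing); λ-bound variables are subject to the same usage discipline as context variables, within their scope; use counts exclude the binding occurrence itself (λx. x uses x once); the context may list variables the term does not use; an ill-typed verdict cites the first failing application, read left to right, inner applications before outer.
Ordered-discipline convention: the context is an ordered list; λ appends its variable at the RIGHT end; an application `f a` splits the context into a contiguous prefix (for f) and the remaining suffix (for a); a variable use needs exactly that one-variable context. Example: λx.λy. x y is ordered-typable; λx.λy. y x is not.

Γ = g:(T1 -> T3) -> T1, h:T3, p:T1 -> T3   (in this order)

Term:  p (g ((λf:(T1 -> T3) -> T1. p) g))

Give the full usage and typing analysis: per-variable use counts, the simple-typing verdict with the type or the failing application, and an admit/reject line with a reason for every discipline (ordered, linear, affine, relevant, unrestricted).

use counts: g: 2×, h: 0×, p: 2×, f (λ-bound): 0×
order of uses: p, g, p, g
typing: the term checks, with type T3
ordered ✗ (needs contraction — g ×2, p ×2; unused: h, f — weakening required)
linear ✗ (needs contraction — g ×2, p ×2; unused: h, f — weakening required)
affine ✗ (needs contraction — g ×2, p ×2)
relevant ✗ (unused: h, f — weakening required)
unrestricted ✓ (simply typable at T3; W, C, E all held)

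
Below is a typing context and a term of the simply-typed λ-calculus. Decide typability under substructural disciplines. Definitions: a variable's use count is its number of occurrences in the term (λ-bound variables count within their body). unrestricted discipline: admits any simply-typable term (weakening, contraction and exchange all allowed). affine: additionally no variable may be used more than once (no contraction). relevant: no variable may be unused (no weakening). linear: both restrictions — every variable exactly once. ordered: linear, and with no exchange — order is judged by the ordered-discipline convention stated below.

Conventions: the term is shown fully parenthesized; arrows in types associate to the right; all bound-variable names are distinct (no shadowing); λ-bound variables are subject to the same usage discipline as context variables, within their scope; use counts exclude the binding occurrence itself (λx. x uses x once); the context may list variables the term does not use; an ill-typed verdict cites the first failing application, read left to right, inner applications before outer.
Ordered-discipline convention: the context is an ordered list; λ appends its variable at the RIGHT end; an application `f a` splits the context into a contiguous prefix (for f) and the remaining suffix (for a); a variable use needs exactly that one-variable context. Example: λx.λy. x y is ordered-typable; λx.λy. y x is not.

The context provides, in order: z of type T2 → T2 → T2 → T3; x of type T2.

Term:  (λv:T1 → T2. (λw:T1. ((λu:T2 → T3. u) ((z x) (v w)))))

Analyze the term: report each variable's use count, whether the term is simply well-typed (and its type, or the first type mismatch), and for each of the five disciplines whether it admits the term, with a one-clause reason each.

variable uses: z: 1×, x: 1×, v (bound): 1×, w (bound): 1×, u (bound): 1×
use order (left to right): u, z, x, v, w
typing: well-typed at (T1 → T2) → T1 → T2 → T3
ordered ✓ (z, x, v, w, u: once each, no exchange needed)
linear ✓ (single use per variable (z, x, v, w, u))
affine ✓ (no duplicate uses among z, x, v, w, u)
relevant ✓ (at least one use each (z, x, v, w, u))
unrestricted ✓ (well-typed at (T1 → T2) → T1 → T2 → T3; no restrictions here)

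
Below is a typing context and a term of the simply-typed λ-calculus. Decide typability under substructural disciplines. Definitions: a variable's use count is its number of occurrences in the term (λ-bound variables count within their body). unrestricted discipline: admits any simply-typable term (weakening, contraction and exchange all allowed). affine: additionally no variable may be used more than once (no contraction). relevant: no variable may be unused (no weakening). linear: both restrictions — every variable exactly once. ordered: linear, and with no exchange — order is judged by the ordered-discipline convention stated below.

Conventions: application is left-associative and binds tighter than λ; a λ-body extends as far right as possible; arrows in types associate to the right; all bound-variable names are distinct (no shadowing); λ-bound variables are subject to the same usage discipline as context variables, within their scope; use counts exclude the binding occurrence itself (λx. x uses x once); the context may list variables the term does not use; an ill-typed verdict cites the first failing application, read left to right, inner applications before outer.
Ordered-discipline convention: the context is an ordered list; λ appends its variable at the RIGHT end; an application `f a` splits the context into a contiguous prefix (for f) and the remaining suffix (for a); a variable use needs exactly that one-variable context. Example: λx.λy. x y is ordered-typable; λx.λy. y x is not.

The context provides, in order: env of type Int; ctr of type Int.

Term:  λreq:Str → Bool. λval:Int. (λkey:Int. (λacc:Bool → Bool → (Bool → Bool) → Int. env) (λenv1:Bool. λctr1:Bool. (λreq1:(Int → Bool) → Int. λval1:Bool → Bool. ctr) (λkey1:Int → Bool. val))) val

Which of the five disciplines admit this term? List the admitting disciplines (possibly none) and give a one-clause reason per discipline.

accepted by: unrestricted
use counts: env ×1, ctr ×1, req (bound) ×0, val (bound) ×2, key (bound) ×0, acc (bound) ×0, env1 (bound) ×0, ctr1 (bound) ×0, req1 (bound) ×0, val1 (bound) ×0, key1 (bound) ×0
order of uses: env, ctr, val, val
typing: the term checks, with type (Str → Bool) → Int → Int
ordered: ✗ — needs contraction — val ×2; unused: req, key, acc, env1, ctr1, req1, val1, key1 — weakening required
linear: ✗ — needs contraction — val ×2; unused: req, key, acc, env1, ctr1, req1, val1, key1 — weakening required
affine: ✗ — needs contraction — val ×2
relevant: ✗ — unused: req, key, acc, env1, ctr1, req1, val1, key1 — weakening required
unrestricted: ✓ — typability at (Str → Bool) → Int → Int is all that's needed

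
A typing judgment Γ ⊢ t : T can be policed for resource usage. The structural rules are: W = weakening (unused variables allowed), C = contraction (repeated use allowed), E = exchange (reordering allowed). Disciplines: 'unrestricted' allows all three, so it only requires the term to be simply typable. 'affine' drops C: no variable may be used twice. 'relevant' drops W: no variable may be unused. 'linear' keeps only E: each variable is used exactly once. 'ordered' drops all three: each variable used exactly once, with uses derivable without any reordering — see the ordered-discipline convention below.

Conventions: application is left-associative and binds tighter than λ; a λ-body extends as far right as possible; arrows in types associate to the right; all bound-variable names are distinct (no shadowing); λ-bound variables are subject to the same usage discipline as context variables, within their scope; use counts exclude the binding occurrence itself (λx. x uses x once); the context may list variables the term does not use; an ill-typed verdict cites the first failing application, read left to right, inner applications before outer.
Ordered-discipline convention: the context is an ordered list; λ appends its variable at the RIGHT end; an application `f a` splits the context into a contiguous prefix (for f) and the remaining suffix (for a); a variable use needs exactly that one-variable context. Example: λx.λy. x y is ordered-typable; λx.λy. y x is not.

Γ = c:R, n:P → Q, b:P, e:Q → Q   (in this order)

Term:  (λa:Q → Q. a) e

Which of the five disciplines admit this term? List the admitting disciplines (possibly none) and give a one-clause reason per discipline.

admitted in: affine, unrestricted
use counts: c=0, n=0, b=0, e=1, a (bound)=1
order of uses: a, e
typing: well-typed — term : Q → Q
ordered: ✗, needs weakening: c, n, b unused
linear: ✗, needs weakening: c, n, b unused
affine: ✓, at most one use each (c, n, b, e, a)
relevant: ✗, needs weakening: c, n, b unused
unrestricted: ✓, simply typable at Q → Q; W, C, E all held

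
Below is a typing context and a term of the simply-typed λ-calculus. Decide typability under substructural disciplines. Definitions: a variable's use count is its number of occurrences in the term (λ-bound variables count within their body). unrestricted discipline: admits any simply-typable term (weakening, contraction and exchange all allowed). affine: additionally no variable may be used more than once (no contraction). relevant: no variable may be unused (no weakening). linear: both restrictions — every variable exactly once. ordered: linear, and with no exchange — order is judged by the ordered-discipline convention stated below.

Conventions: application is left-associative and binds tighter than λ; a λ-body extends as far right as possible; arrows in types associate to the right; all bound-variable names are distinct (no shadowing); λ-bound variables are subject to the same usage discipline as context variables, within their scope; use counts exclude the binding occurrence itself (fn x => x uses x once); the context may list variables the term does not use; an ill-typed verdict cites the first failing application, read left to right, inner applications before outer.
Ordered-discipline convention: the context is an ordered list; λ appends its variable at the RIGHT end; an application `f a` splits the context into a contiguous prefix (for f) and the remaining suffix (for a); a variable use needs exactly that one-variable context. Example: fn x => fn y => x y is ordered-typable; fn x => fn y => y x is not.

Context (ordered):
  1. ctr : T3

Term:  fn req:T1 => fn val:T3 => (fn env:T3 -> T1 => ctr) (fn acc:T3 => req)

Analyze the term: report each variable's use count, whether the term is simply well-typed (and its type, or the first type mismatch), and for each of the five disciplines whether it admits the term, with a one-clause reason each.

counts: ctr: 1; req [bound]: 1; val [bound]: 0; env [bound]: 0; acc [bound]: 0
order of uses: ctr, req
typing: ✓ — T1 -> T3 -> T3
ordered: ✗, unused: val, env, acc — weakening required
linear: ✗, unused: val, env, acc — weakening required
affine: ✓, at most one use each (ctr, req, val, env, acc)
relevant: ✗, unused: val, env, acc — weakening required
unrestricted: ✓, well-typed at T1 -> T3 -> T3; no restrictions here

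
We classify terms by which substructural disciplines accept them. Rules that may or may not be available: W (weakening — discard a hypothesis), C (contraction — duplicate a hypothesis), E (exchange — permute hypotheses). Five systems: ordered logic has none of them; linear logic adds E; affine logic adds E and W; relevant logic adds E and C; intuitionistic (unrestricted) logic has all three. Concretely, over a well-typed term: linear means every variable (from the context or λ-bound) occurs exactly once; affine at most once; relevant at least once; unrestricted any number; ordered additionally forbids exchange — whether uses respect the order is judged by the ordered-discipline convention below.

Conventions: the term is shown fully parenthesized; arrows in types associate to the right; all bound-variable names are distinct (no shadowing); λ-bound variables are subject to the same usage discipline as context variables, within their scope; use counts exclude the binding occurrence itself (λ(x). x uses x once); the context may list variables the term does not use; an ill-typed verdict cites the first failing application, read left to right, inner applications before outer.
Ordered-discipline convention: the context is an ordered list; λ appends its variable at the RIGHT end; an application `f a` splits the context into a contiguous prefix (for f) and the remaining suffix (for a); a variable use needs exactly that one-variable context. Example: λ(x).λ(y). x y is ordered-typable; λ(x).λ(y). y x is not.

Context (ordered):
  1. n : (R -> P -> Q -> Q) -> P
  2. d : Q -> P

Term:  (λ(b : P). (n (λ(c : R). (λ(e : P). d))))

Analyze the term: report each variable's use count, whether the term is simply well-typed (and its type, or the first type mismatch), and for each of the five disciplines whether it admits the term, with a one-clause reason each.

variable uses: n=1; d=1; b (bound)=0; c (bound)=0; e (bound)=0
left-to-right use order: n, d
typing: ill-typed: an argument R -> P -> Q -> P mismatches the expected R -> P -> Q -> Q
ordered: ✗ — the type mismatch rejects it
linear: ✗ — not simply typable
affine: ✗ — fails simple typing
relevant: ✗ — a type mismatch blocks all five
unrestricted: ✗ — the type mismatch rejects it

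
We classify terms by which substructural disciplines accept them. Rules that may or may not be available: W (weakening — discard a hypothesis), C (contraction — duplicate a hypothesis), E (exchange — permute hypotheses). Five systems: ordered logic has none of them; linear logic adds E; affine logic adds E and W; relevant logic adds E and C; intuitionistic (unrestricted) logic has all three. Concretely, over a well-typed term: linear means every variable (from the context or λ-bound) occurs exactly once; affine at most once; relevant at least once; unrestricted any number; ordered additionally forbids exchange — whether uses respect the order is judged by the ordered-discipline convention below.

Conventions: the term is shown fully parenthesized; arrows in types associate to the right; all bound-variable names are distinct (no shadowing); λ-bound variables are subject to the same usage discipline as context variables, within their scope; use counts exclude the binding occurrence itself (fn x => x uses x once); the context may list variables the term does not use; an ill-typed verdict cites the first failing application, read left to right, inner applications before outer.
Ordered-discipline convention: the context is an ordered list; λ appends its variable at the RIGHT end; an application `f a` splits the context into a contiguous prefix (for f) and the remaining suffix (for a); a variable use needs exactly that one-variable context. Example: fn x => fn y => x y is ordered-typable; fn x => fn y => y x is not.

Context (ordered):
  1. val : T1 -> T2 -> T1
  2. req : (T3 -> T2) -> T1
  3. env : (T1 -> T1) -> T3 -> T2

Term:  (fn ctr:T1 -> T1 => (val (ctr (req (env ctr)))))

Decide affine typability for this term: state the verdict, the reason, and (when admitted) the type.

no — repeated use of ctr ×2
use counts: val: 1; req: 1; env: 1; ctr (λ-bound): 2
left-to-right use order: val, ctr, req, env, ctr
typing: the term checks, with type (T1 -> T1) -> T2 -> T1
summary: ordered ✗, linear ✗, affine ✗, relevant ✓, unrestricted ✓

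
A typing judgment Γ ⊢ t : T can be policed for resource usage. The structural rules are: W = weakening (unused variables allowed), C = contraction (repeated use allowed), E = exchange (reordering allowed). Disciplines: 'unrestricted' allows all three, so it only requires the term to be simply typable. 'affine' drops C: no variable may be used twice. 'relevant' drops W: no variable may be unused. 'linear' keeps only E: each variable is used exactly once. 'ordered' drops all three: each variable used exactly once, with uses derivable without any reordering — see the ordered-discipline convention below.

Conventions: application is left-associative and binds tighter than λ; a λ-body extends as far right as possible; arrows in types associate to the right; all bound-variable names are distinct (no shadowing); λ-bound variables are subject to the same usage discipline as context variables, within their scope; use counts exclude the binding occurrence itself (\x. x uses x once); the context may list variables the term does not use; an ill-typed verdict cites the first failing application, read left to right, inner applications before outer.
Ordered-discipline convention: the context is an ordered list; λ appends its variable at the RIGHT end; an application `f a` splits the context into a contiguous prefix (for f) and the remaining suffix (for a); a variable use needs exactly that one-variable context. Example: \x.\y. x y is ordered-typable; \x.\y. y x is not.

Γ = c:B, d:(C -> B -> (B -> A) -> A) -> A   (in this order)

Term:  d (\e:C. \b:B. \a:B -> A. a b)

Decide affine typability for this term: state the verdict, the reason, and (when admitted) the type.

yes — no duplicate uses among c, d, e, b, a; term : A
counts: c: 0, d: 1, e [bound]: 0, b [bound]: 1, a [bound]: 1
uses in reading order: d, a, b
typing: the term checks, with type A
all disciplines: ordered ✗, linear ✗, affine ✓, relevant ✗, unrestricted ✓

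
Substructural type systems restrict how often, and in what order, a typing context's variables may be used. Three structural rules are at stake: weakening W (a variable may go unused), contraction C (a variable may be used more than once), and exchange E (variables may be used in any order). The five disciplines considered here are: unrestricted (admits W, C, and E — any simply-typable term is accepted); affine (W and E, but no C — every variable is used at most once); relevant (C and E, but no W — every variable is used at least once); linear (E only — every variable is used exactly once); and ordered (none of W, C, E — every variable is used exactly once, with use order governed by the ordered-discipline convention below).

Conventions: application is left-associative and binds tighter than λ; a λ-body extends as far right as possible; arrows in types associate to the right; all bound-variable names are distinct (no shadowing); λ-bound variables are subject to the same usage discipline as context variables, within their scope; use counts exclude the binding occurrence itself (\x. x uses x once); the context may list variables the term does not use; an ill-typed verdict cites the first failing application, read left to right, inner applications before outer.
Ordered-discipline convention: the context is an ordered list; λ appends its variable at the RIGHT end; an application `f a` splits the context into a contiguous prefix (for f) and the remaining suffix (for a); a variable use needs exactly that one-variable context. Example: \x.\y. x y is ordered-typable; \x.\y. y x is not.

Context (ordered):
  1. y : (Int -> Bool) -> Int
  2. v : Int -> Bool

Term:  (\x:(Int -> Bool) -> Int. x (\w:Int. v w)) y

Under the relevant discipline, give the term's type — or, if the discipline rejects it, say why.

term : Int
variable uses: y: 1, v: 1, x (λ-bound): 1, w (λ-bound): 1
use order (left to right): x, v, w, y
typing: ✓ — Int
per-discipline verdicts: ordered ✗ | linear ✓ | affine ✓ | relevant ✓ | unrestricted ✓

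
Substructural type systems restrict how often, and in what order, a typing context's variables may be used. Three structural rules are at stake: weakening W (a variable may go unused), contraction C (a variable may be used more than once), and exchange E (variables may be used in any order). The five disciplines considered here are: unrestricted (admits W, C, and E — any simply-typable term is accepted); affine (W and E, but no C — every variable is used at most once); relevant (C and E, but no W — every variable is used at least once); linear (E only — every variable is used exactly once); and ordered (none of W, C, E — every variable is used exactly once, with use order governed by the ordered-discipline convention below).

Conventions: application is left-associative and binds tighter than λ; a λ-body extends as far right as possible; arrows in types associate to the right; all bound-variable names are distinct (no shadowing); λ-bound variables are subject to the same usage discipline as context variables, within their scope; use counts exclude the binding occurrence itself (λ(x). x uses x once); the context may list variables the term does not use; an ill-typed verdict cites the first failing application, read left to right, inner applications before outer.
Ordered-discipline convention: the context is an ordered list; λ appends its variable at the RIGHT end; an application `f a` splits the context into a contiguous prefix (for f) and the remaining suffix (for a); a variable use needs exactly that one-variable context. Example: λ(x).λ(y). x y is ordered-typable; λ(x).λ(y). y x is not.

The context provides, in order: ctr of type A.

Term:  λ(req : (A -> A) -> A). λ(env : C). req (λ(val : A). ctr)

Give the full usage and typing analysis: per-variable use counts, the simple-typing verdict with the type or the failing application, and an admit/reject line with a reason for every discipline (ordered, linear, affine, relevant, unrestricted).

usage: ctr=1, req (λ-bound)=1, env (λ-bound)=0, val (λ-bound)=0
use order (left to right): req, ctr
typing: well-typed — term : ((A -> A) -> A) -> C -> A
ordered ✗ (env, val never used (weakening))
linear ✗ (env, val never used (weakening))
affine ✓ (no duplicate uses among ctr, req, env, val)
relevant ✗ (env, val never used (weakening))
unrestricted ✓ (well-typed at ((A -> A) -> A) -> C -> A; no restrictions here)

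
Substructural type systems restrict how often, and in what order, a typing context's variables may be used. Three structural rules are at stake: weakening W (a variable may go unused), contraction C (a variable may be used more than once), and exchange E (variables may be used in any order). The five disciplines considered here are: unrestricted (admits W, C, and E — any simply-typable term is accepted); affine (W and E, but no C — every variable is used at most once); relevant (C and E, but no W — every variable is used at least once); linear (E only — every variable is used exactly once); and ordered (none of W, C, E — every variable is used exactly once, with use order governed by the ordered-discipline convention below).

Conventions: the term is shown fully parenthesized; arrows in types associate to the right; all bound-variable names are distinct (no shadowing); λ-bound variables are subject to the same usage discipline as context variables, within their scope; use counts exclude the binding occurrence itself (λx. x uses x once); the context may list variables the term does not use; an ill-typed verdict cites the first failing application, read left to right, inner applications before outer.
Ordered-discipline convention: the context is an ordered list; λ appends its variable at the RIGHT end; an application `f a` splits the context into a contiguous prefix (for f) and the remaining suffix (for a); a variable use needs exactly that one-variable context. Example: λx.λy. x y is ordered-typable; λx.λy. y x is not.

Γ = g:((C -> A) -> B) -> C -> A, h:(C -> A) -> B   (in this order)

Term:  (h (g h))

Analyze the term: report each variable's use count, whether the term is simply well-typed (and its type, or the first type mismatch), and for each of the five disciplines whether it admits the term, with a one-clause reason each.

usage: g ×1, h ×2
use order (left to right): h, g, h
typing: ✓ — B
ordered: ✗, repeated use of h ×2
linear: ✗, repeated use of h ×2
affine: ✗, repeated use of h ×2
relevant: ✓, every one of g, h appears
unrestricted: ✓, well-typed at B; no restrictions here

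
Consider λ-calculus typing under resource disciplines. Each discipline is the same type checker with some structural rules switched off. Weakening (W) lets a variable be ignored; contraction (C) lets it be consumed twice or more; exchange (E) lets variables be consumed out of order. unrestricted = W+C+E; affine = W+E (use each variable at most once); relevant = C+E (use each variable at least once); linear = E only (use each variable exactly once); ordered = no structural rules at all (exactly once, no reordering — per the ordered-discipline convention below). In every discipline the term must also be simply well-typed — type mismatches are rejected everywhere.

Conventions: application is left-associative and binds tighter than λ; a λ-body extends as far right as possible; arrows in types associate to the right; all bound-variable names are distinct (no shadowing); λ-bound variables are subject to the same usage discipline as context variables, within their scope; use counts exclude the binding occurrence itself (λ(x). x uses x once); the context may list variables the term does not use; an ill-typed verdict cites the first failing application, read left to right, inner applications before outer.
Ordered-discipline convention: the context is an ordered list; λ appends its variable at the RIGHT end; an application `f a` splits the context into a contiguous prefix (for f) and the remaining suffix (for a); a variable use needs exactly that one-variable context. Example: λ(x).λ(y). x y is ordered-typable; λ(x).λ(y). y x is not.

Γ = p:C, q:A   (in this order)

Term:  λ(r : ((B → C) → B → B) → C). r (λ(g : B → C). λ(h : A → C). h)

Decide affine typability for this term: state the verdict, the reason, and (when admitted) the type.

no — the type mismatch rejects it
use counts: p: 0×; q: 0×; r (bound): 1×; g (bound): 0×; h (bound): 1×
uses in reading order: r, h
typing: ill-typed: a function awaiting (B → C) → B → B gets (B → C) → (A → C) → A → C
all disciplines: ordered ✗ · linear ✗ · affine ✗ · relevant ✗ · unrestricted ✗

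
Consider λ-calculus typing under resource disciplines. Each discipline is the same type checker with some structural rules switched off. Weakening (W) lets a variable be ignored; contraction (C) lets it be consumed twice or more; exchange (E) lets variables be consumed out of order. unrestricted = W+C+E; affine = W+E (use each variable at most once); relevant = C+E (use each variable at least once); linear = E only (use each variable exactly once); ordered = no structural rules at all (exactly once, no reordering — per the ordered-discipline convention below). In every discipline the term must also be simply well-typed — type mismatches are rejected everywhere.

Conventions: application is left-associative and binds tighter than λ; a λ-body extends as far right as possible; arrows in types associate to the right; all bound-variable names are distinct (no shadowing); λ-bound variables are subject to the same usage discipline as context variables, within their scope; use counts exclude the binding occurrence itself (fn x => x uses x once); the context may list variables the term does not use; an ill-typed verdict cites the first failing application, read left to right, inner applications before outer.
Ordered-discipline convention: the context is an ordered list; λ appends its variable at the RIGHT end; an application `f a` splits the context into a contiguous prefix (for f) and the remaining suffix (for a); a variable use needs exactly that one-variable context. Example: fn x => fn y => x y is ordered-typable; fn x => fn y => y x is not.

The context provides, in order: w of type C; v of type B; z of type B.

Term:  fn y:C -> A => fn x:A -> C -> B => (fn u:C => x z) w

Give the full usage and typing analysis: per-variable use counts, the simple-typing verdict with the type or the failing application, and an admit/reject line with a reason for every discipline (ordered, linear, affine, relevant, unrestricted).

variable uses: w: 1; v: 0; z: 1; y (λ-bound): 0; x (λ-bound): 1; u (λ-bound): 0
uses in reading order: x, z, w
typing: ill-typed: argument of type B where A is required
ordered ✗ (the type mismatch rejects it)
linear ✗ (not simply typable)
affine ✗ (fails simple typing)
relevant ✗ (a type mismatch blocks all five)
unrestricted ✗ (the type mismatch rejects it)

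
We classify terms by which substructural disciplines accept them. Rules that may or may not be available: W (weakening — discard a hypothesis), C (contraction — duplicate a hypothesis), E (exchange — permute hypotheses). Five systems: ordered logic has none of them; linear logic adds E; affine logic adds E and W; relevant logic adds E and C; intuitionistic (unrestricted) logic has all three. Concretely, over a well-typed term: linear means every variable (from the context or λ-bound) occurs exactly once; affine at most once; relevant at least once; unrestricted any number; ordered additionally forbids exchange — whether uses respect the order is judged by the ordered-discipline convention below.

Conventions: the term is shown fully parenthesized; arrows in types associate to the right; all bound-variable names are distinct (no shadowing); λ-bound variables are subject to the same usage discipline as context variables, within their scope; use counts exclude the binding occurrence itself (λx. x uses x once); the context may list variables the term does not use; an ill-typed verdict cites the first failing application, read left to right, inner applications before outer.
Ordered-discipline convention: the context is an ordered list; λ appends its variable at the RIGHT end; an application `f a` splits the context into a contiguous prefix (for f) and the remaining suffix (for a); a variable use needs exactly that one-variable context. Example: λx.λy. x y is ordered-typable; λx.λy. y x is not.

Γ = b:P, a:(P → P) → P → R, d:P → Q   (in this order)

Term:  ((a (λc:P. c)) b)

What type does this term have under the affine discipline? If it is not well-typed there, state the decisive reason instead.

term : R
usage: b: 1; a: 1; d: 0; c (λ-bound): 1
use order (left to right): a, c, b
typing: the term checks, with type R
across the five disciplines: ordered ✗, linear ✗, affine ✓, relevant ✗, unrestricted ✓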